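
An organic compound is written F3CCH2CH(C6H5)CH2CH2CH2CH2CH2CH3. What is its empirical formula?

C5H7F

Atom tally by fragment:
  F3CCH2 → C:2 H:2 F:3
  CH(C6H5) → C:7 H:6
  CH2 → C:1 H:2
  CH2 → C:1 H:2
  CH2 → C:1 H:2
  CH2 → C:1 H:2
  CH2 → C:1 H:2
  CH3 → C:1 H:3
Element totals:
  C: 15
  H: 21
  F: 3
Molecular formula: C15H21F3.
gcd of subscripts = 3; dividing each by 3:
  C: 15/3 = 5
  F: 3/3 = 1
  H: 21/3 = 7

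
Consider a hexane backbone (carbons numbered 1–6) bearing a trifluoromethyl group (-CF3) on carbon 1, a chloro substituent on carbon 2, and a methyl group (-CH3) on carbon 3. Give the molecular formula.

C8H14ClF3

Atom tally by fragment:
  F3CCH2 → C:2 H:2 F:3
  CH(Cl) → C:1 H:1 Cl:1
  CH(CH3) → C:2 H:4
  CH2 → C:1 H:2
  CH2 → C:1 H:2
  CH3 → C:1 H:3
Element totals:
  C: 8
  H: 14
  Cl: 1
  F: 3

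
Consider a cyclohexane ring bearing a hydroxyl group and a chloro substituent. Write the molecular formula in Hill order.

C6H11ClO

Atom tally by fragment:
  cyclohexane ring core → C:6 H:12
  (− 2 ring H displaced by substituents)
  + OH → O:1 H:1
  + Cl → Cl:1
Element totals:
  C: 6
  H: 11
  Cl: 1
  O: 1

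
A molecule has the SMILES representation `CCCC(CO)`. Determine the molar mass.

Atom tally by fragment:
  CH3 → C:1 H:3
  CH2 → C:1 H:2
  CH2 → C:1 H:2
  CH2CH2OH → C:2 H:5 O:1
Element totals:
  C: 5
  H: 12
  O: 1
Molecular formula: C5H12O.
  M = 5(12.011) + 12(1.008) + 15.999
    = 60.055 + 12.096 + 15.999 = 88.150

88.15 g/mol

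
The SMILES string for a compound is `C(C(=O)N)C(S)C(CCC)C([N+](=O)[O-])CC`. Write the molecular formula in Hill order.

Atom tally by fragment:
  H2NOCCH2 → C:2 H:4 O:1 N:1
  CH(SH) → C:1 H:2 S:1
  CH(CH2CH2CH3) → C:4 H:8
  CH(NO2) → C:1 H:1 N:1 O:2
  CH2 → C:1 H:2
  CH3 → C:1 H:3
Element totals:
  C: 10
  H: 20
  N: 2
  O: 3
  S: 1

C10H20N2O3S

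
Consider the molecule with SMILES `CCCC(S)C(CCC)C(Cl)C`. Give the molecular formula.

Atom tally by fragment:
  CH3 → C:1 H:3
  CH2 → C:1 H:2
  CH2 → C:1 H:2
  CH(SH) → C:1 H:2 S:1
  CH(CH2CH2CH3) → C:4 H:8
  CH(Cl) → C:1 H:1 Cl:1
  CH3 → C:1 H:3
Element totals:
  C: 10
  H: 21
  Cl: 1
  S: 1

C10H21ClS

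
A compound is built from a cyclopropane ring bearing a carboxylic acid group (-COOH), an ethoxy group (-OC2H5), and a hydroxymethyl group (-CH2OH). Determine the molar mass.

160.17 g/mol

Atom tally by fragment:
  cyclopropane ring core → C:3 H:6
  (− 3 ring H displaced by substituents)
  + COOH → C:1 H:1 O:2
  + OC2H5 → C:2 H:5 O:1
  + CH2OH → C:1 H:3 O:1
Element totals:
  C: 7
  H: 12
  O: 4
Molecular formula: C7H12O4.
  M = 7(12.011) + 12(1.008) + 4(15.999)
    = 84.077 + 12.096 + 63.996 = 160.169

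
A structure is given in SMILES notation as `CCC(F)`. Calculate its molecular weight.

62.09 g/mol

Atom tally by fragment:
  CH3 → C:1 H:3
  CH2 → C:1 H:2
  CH2F → C:1 H:2 F:1
Element totals:
  C: 3
  H: 7
  F: 1
Molecular formula: C3H7F.
  M = 3(12.011) + 7(1.008) + 18.998
    = 36.033 + 7.056 + 18.998 = 62.087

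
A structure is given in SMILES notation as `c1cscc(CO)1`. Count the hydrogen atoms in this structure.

Atom tally by fragment:
  thiophene ring core → C:4 H:4 S:1
  (− 1 ring H displaced by substituents)
  + CH2OH → C:1 H:3 O:1
Element totals:
  C: 5
  H: 6
  O: 1
  S: 1

6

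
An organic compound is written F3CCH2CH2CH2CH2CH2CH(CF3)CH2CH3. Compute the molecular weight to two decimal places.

250.23 g/mol

Element totals:
  C: 10
  H: 16
  F: 6
Molecular formula: C10H16F6.
  M = 10(12.011) + 16(1.008) + 6(18.998)
    = 120.110 + 16.128 + 113.988 = 250.226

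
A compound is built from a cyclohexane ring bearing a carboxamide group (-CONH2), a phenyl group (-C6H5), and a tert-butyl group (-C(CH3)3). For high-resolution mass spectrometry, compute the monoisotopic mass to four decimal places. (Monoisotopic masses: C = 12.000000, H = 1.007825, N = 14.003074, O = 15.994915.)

259.1936

Atom tally by fragment:
  cyclohexane ring core → C:6 H:12
  (− 3 ring H displaced by substituents)
  + CONH2 → C:1 H:2 O:1 N:1
  + C6H5 → C:6 H:5
  + C(CH3)3 → C:4 H:9
Element totals:
  C: 17
  H: 25
  N: 1
  O: 1
Molecular formula: C17H25NO.
  M = 17(12.0) + 25(1.007825) + 14.003074 + 15.994915
    = 204.000000 + 25.195625 + 14.003074 + 15.994915 = 259.193614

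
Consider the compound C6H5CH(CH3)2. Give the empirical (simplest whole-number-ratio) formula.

C3H4

Atom tally by fragment:
  benzene ring core → C:6 H:6
  (− 1 ring H displaced by substituents)
  + CH(CH3)2 → C:3 H:7
Element totals:
  C: 9
  H: 12
Molecular formula: C9H12.
gcd of subscripts = 3; dividing each by 3:
  C: 9/3 = 3
  H: 12/3 = 4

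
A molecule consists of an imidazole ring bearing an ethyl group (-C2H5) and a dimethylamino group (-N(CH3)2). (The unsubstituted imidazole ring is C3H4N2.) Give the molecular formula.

Atom tally by fragment:
  imidazole ring core → C:3 H:4 N:2
  (− 2 ring H displaced by substituents)
  + C2H5 → C:2 H:5
  + N(CH3)2 → N:1 C:2 H:6
Element totals:
  C: 7
  H: 13
  N: 3

C7H13N3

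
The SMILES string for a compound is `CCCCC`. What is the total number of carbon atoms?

5

Atom tally by fragment:
  CH3 → C:1 H:3
  CH2 → C:1 H:2
  CH2 → C:1 H:2
  CH2 → C:1 H:2
  CH3 → C:1 H:3
Element totals:
  C: 5
  H: 12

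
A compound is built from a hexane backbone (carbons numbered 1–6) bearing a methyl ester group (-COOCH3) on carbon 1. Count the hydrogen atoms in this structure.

Atom tally by fragment:
  CH3OOCCH2 → C:3 H:5 O:2
  CH2 → C:1 H:2
  CH2 → C:1 H:2
  CH2 → C:1 H:2
  CH2 → C:1 H:2
  CH3 → C:1 H:3
Element totals:
  C: 8
  H: 16
  O: 2

16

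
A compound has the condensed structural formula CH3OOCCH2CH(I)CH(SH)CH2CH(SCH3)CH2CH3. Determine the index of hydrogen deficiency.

Element totals:
  C: 10
  H: 19
  I: 1
  O: 2
  S: 2
Molecular formula: C10H19IO2S2.
DoU = (2C + 2 + N − H − X) / 2 = (2·10 + 2 + 0 − 19 − 1) / 2 = 1.

1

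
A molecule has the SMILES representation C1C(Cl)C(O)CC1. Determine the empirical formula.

Atom tally by fragment:
  cyclopentane ring core → C:5 H:10
  (− 2 ring H displaced by substituents)
  + Cl → Cl:1
  + OH → O:1 H:1
Element totals:
  C: 5
  H: 9
  Cl: 1
  O: 1
Molecular formula: C5H9ClO.
gcd of subscripts (5, 1, 9, 1) = 1, so the empirical formula equals the molecular formula.

C5H9ClO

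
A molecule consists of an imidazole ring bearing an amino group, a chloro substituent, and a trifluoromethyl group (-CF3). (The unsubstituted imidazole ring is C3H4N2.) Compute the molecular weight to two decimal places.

Atom tally by fragment:
  imidazole ring core → C:3 H:4 N:2
  (− 3 ring H displaced by substituents)
  + NH2 → N:1 H:2
  + Cl → Cl:1
  + CF3 → C:1 F:3
Element totals:
  C: 4
  H: 3
  Cl: 1
  F: 3
  N: 3
Molecular formula: C4H3ClF3N3.
  M = 4(12.011) + 3(1.008) + 35.45 + 3(18.998) + 3(14.007)
    = 48.044 + 3.024 + 35.450 + 56.994 + 42.021 = 185.533

185.53 g/mol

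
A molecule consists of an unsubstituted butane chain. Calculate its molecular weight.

58.12 g/mol

Atom tally by fragment:
  CH3 → C:1 H:3
  CH2 → C:1 H:2
  CH2 → C:1 H:2
  CH3 → C:1 H:3
Element totals:
  C: 4
  H: 10
Molecular formula: C4H10.
  M = 4(12.011) + 10(1.008)
    = 48.044 + 10.080 = 58.124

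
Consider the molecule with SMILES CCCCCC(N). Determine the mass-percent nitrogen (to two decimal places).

Atom tally by fragment:
  CH3 → C:1 H:3
  CH2 → C:1 H:2
  CH2 → C:1 H:2
  CH2 → C:1 H:2
  CH2 → C:1 H:2
  CH2NH2 → C:1 H:4 N:1
Element totals:
  C: 6
  H: 15
  N: 1
Molecular formula: C6H15N.
Molar mass = 101.193 g/mol.
Mass from N: 1 × 14.007 = 14.007 g/mol.
%N = 14.007 / 101.193 × 100 = 13.84%.

13.84%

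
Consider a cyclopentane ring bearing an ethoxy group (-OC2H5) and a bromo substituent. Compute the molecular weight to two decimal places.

193.08 g/mol

Atom tally by fragment:
  cyclopentane ring core → C:5 H:10
  (− 2 ring H displaced by substituents)
  + OC2H5 → C:2 H:5 O:1
  + Br → Br:1
Element totals:
  C: 7
  H: 13
  Br: 1
  O: 1
Molecular formula: C7H13BrO.
  M = 7(12.011) + 13(1.008) + 79.904 + 15.999
    = 84.077 + 13.104 + 79.904 + 15.999 = 193.084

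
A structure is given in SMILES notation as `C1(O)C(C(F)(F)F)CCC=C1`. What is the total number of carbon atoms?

Atom tally by fragment:
  cyclohexene ring core → C:6 H:10
  (− 2 ring H displaced by substituents)
  + OH → O:1 H:1
  + CF3 → C:1 F:3
Element totals:
  C: 7
  H: 9
  F: 3
  O: 1

7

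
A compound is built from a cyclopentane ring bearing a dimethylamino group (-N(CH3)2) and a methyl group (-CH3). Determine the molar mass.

Atom tally by fragment:
  cyclopentane ring core → C:5 H:10
  (− 2 ring H displaced by substituents)
  + N(CH3)2 → N:1 C:2 H:6
  + CH3 → C:1 H:3
Element totals:
  C: 8
  H: 17
  N: 1
Molecular formula: C8H17N.
  M = 8(12.011) + 17(1.008) + 14.007
    = 96.088 + 17.136 + 14.007 = 127.231

127.23 g/mol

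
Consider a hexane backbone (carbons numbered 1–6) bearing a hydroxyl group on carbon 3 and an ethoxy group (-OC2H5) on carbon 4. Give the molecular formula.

Atom tally by fragment:
  CH3 → C:1 H:3
  CH2 → C:1 H:2
  CH(OH) → C:1 H:2 O:1
  CH(OC2H5) → C:3 H:6 O:1
  CH2 → C:1 H:2
  CH3 → C:1 H:3
Element totals:
  C: 8
  H: 18
  O: 2

C8H18O2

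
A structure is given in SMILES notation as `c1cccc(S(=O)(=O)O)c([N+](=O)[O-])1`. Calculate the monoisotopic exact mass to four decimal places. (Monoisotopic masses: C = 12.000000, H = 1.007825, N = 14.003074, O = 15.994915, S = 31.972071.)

202.9888

Atom tally by fragment:
  benzene ring core → C:6 H:6
  (− 2 ring H displaced by substituents)
  + SO3H → S:1 O:3 H:1
  + NO2 → N:1 O:2
Element totals:
  C: 6
  H: 5
  N: 1
  O: 5
  S: 1
Molecular formula: C6H5NO5S.
  M = 6(12.0) + 5(1.007825) + 14.003074 + 5(15.994915) + 31.972071
    = 72.000000 + 5.039125 + 14.003074 + 79.974575 + 31.972071 = 202.988845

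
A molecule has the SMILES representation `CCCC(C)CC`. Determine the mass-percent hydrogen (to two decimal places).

16.10%

Atom tally by fragment:
  CH3 → C:1 H:3
  CH2 → C:1 H:2
  CH2 → C:1 H:2
  CH(CH3) → C:2 H:4
  CH2 → C:1 H:2
  CH3 → C:1 H:3
Element totals:
  C: 7
  H: 16
Molecular formula: C7H16.
Molar mass = 100.205 g/mol.
Mass from H: 16 × 1.008 = 16.128 g/mol.
%H = 16.128 / 100.205 × 100 = 16.10%.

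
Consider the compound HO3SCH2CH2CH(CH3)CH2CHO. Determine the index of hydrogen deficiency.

1

Atom tally by fragment:
  HO3SCH2 → C:1 H:3 S:1 O:3
  CH2 → C:1 H:2
  CH(CH3) → C:2 H:4
  CH2CHO → C:2 H:3 O:1
Element totals:
  C: 6
  H: 12
  O: 4
  S: 1
Molecular formula: C6H12O4S.
DoU = (2C + 2 + N − H − X) / 2 = (2·6 + 2 + 0 − 12 − 0) / 2 = 1.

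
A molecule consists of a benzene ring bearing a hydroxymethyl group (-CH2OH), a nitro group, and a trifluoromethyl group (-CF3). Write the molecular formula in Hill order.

C8H6F3NO3

Atom tally by fragment:
  benzene ring core → C:6 H:6
  (− 3 ring H displaced by substituents)
  + CH2OH → C:1 H:3 O:1
  + NO2 → N:1 O:2
  + CF3 → C:1 F:3
Element totals:
  C: 8
  H: 6
  F: 3
  N: 1
  O: 3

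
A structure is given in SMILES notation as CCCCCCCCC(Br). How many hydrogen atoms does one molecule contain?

Atom tally by fragment:
  CH3 → C:1 H:3
  CH2 → C:1 H:2
  CH2 → C:1 H:2
  CH2 → C:1 H:2
  CH2 → C:1 H:2
  CH2 → C:1 H:2
  CH2 → C:1 H:2
  CH2 → C:1 H:2
  CH2Br → C:1 H:2 Br:1
Element totals:
  C: 9
  H: 19
  Br: 1

19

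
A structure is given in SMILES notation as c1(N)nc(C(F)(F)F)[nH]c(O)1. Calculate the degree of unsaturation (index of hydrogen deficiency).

3

Atom tally by fragment:
  imidazole ring core → C:3 H:4 N:2
  (− 3 ring H displaced by substituents)
  + NH2 → N:1 H:2
  + CF3 → C:1 F:3
  + OH → O:1 H:1
Element totals:
  C: 4
  H: 4
  F: 3
  N: 3
  O: 1
Molecular formula: C4H4F3N3O.
DoU = (2C + 2 + N − H − X) / 2 = (2·4 + 2 + 3 − 4 − 3) / 2 = 3.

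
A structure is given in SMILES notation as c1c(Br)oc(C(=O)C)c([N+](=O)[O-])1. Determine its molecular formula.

Atom tally by fragment:
  furan ring core → C:4 H:4 O:1
  (− 3 ring H displaced by substituents)
  + Br → Br:1
  + COCH3 → C:2 H:3 O:1
  + NO2 → N:1 O:2
Element totals:
  C: 6
  H: 4
  Br: 1
  N: 1
  O: 4

C6H4BrNO4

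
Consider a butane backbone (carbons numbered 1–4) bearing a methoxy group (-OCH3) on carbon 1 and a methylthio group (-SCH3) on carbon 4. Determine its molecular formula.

C6H14OS

Atom tally by fragment:
  CH3OCH2 → C:2 H:5 O:1
  CH2 → C:1 H:2
  CH2 → C:1 H:2
  CH2SCH3 → C:2 H:5 S:1
Element totals:
  C: 6
  H: 14
  O: 1
  S: 1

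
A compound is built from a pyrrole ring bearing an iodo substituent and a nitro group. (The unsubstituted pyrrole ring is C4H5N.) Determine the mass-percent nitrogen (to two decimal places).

11.77%

Atom tally by fragment:
  pyrrole ring core → C:4 H:5 N:1
  (− 2 ring H displaced by substituents)
  + I → I:1
  + NO2 → N:1 O:2
Element totals:
  C: 4
  H: 3
  I: 1
  N: 2
  O: 2
Molecular formula: C4H3IN2O2.
Molar mass = 237.984 g/mol.
Mass from N: 2 × 14.007 = 28.014 g/mol.
%N = 28.014 / 237.984 × 100 = 11.77%.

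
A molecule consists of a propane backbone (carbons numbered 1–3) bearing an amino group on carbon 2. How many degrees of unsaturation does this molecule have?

0

Atom tally by fragment:
  CH3 → C:1 H:3
  CH(NH2) → C:1 H:3 N:1
  CH3 → C:1 H:3
Element totals:
  C: 3
  H: 9
  N: 1
Molecular formula: C3H9N.
DoU = (2C + 2 + N − H − X) / 2 = (2·3 + 2 + 1 − 9 − 0) / 2 = 0.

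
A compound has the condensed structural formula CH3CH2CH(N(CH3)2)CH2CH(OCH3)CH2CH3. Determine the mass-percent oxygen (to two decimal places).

9.23%

Atom tally by fragment:
  CH3 → C:1 H:3
  CH2 → C:1 H:2
  CH(N(CH3)2) → C:3 H:7 N:1
  CH2 → C:1 H:2
  CH(OCH3) → C:2 H:4 O:1
  CH2 → C:1 H:2
  CH3 → C:1 H:3
Element totals:
  C: 10
  H: 23
  N: 1
  O: 1
Molecular formula: C10H23NO.
Molar mass = 173.300 g/mol.
Mass from O: 1 × 15.999 = 15.999 g/mol.
%O = 15.999 / 173.300 × 100 = 9.23%.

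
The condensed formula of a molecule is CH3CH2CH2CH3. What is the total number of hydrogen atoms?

10

Atom tally by fragment:
  CH3 → C:1 H:3
  CH2 → C:1 H:2
  CH2 → C:1 H:2
  CH3 → C:1 H:3
Element totals:
  C: 4
  H: 10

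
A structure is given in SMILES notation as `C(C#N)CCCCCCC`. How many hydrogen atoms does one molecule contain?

17

Atom tally by fragment:
  NCCH2 → C:2 H:2 N:1
  CH2 → C:1 H:2
  CH2 → C:1 H:2
  CH2 → C:1 H:2
  CH2 → C:1 H:2
  CH2 → C:1 H:2
  CH2 → C:1 H:2
  CH3 → C:1 H:3
Element totals:
  C: 9
  H: 17
  N: 1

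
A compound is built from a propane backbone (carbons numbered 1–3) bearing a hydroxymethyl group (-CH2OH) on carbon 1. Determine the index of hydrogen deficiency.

Atom tally by fragment:
  HOCH2CH2 → C:2 H:5 O:1
  CH2 → C:1 H:2
  CH3 → C:1 H:3
Element totals:
  C: 4
  H: 10
  O: 1
Molecular formula: C4H10O.
DoU = (2C + 2 + N − H − X) / 2 = (2·4 + 2 + 0 − 10 − 0) / 2 = 0.

0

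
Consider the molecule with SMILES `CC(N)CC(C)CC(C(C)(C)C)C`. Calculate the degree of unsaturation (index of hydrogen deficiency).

0

Atom tally by fragment:
  CH3 → C:1 H:3
  CH(NH2) → C:1 H:3 N:1
  CH2 → C:1 H:2
  CH(CH3) → C:2 H:4
  CH2 → C:1 H:2
  CH(C(CH3)3) → C:5 H:10
  CH3 → C:1 H:3
Element totals:
  C: 12
  H: 27
  N: 1
Molecular formula: C12H27N.
DoU = (2C + 2 + N − H − X) / 2 = (2·12 + 2 + 1 − 27 − 0) / 2 = 0.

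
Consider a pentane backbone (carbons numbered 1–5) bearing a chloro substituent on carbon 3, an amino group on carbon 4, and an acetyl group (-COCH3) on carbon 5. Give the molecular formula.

C7H14ClNO

Atom tally by fragment:
  CH3 → C:1 H:3
  CH2 → C:1 H:2
  CH(Cl) → C:1 H:1 Cl:1
  CH(NH2) → C:1 H:3 N:1
  CH2COCH3 → C:3 H:5 O:1
Element totals:
  C: 7
  H: 14
  Cl: 1
  N: 1
  O: 1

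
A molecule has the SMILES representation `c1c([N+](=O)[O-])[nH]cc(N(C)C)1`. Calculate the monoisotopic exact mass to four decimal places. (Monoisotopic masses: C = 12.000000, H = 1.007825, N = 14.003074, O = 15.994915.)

Atom tally by fragment:
  pyrrole ring core → C:4 H:5 N:1
  (− 2 ring H displaced by substituents)
  + NO2 → N:1 O:2
  + N(CH3)2 → N:1 C:2 H:6
Element totals:
  C: 6
  H: 9
  N: 3
  O: 2
Molecular formula: C6H9N3O2.
  M = 6(12.0) + 9(1.007825) + 3(14.003074) + 2(15.994915)
    = 72.000000 + 9.070425 + 42.009222 + 31.989830 = 155.069477

155.0695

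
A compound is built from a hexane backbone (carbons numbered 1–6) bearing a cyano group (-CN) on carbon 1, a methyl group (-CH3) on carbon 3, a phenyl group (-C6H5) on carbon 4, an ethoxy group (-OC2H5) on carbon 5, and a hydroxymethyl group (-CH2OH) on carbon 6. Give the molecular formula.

Atom tally by fragment:
  NCCH2 → C:2 H:2 N:1
  CH2 → C:1 H:2
  CH(CH3) → C:2 H:4
  CH(C6H5) → C:7 H:6
  CH(OC2H5) → C:3 H:6 O:1
  CH2CH2OH → C:2 H:5 O:1
Element totals:
  C: 17
  H: 25
  N: 1
  O: 2

C17H25NO2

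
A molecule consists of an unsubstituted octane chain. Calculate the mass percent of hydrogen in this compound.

15.88%

Atom tally by fragment:
  CH3 → C:1 H:3
  CH2 → C:1 H:2
  CH2 → C:1 H:2
  CH2 → C:1 H:2
  CH2 → C:1 H:2
  CH2 → C:1 H:2
  CH2 → C:1 H:2
  CH3 → C:1 H:3
Element totals:
  C: 8
  H: 18
Molecular formula: C8H18.
Molar mass = 114.232 g/mol.
Mass from H: 18 × 1.008 = 18.144 g/mol.
%H = 18.144 / 114.232 × 100 = 15.88%.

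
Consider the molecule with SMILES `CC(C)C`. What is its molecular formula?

C4H10

Atom tally by fragment:
  CH3 → C:1 H:3
  CH(CH3) → C:2 H:4
  CH3 → C:1 H:3
Element totals:
  C: 4
  H: 10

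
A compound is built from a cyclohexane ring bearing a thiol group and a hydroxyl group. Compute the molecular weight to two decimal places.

132.22 g/mol

Atom tally by fragment:
  cyclohexane ring core → C:6 H:12
  (− 2 ring H displaced by substituents)
  + SH → S:1 H:1
  + OH → O:1 H:1
Element totals:
  C: 6
  H: 12
  O: 1
  S: 1
Molecular formula: C6H12OS.
  M = 6(12.011) + 12(1.008) + 15.999 + 32.06
    = 72.066 + 12.096 + 15.999 + 32.060 = 132.221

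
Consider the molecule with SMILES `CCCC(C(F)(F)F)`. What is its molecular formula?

Atom tally by fragment:
  CH3 → C:1 H:3
  CH2 → C:1 H:2
  CH2 → C:1 H:2
  CH2CF3 → C:2 H:2 F:3
Element totals:
  C: 5
  H: 9
  F: 3

C5H9F3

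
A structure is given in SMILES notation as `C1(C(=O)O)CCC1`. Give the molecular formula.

Atom tally by fragment:
  cyclobutane ring core → C:4 H:8
  (− 1 ring H displaced by substituents)
  + COOH → C:1 H:1 O:2
Element totals:
  C: 5
  H: 8
  O: 2

C5H8O2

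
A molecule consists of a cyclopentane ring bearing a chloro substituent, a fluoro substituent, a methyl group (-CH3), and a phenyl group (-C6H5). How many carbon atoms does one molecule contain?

Atom tally by fragment:
  cyclopentane ring core → C:5 H:10
  (− 4 ring H displaced by substituents)
  + Cl → Cl:1
  + F → F:1
  + CH3 → C:1 H:3
  + C6H5 → C:6 H:5
Element totals:
  C: 12
  H: 14
  Cl: 1
  F: 1

12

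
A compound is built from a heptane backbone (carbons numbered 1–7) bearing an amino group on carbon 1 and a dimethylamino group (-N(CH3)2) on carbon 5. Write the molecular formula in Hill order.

C9H22N2

Atom tally by fragment:
  H2NCH2 → C:1 H:4 N:1
  CH2 → C:1 H:2
  CH2 → C:1 H:2
  CH2 → C:1 H:2
  CH(N(CH3)2) → C:3 H:7 N:1
  CH2 → C:1 H:2
  CH3 → C:1 H:3
Element totals:
  C: 9
  H: 22
  N: 2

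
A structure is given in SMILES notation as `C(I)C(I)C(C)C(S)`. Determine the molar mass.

Atom tally by fragment:
  ICH2 → C:1 H:2 I:1
  CH(I) → C:1 H:1 I:1
  CH(CH3) → C:2 H:4
  CH2SH → C:1 H:3 S:1
Element totals:
  C: 5
  H: 10
  I: 2
  S: 1
Molecular formula: C5H10I2S.
  M = 5(12.011) + 10(1.008) + 2(126.904) + 32.06
    = 60.055 + 10.080 + 253.808 + 32.060 = 356.003

356.00 g/mol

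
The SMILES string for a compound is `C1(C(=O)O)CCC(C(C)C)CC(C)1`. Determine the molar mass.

184.28 g/mol

Atom tally by fragment:
  cyclohexane ring core → C:6 H:12
  (− 3 ring H displaced by substituents)
  + COOH → C:1 H:1 O:2
  + CH(CH3)2 → C:3 H:7
  + CH3 → C:1 H:3
Element totals:
  C: 11
  H: 20
  O: 2
Molecular formula: C11H20O2.
  M = 11(12.011) + 20(1.008) + 2(15.999)
    = 132.121 + 20.160 + 31.998 = 184.279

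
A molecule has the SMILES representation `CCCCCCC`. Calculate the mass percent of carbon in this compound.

Atom tally by fragment:
  CH3 → C:1 H:3
  CH2 → C:1 H:2
  CH2 → C:1 H:2
  CH2 → C:1 H:2
  CH2 → C:1 H:2
  CH2 → C:1 H:2
  CH3 → C:1 H:3
Element totals:
  C: 7
  H: 16
Molecular formula: C7H16.
Molar mass = 100.205 g/mol.
Mass from C: 7 × 12.011 = 84.077 g/mol.
%C = 84.077 / 100.205 × 100 = 83.90%.

83.90%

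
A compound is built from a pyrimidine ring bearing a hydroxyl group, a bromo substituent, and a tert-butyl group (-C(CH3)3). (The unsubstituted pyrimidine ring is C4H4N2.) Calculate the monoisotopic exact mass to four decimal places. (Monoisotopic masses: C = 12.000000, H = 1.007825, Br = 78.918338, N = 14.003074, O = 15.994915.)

230.0055

Atom tally by fragment:
  pyrimidine ring core → C:4 H:4 N:2
  (− 3 ring H displaced by substituents)
  + OH → O:1 H:1
  + Br → Br:1
  + C(CH3)3 → C:4 H:9
Element totals:
  C: 8
  H: 11
  Br: 1
  N: 2
  O: 1
Molecular formula: C8H11BrN2O.
  M = 8(12.0) + 11(1.007825) + 78.918338 + 2(14.003074) + 15.994915
    = 96.000000 + 11.086075 + 78.918338 + 28.006148 + 15.994915 = 230.005476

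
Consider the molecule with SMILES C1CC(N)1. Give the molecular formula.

C3H7N

Atom tally by fragment:
  cyclopropane ring core → C:3 H:6
  (− 1 ring H displaced by substituents)
  + NH2 → N:1 H:2
Element totals:
  C: 3
  H: 7
  N: 1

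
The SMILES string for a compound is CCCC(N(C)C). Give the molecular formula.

C6H15N

Atom tally by fragment:
  CH3 → C:1 H:3
  CH2 → C:1 H:2
  CH2 → C:1 H:2
  CH2N(CH3)2 → C:3 H:8 N:1
Element totals:
  C: 6
  H: 15
  N: 1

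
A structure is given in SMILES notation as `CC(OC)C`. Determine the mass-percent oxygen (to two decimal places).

21.58%

Atom tally by fragment:
  CH3 → C:1 H:3
  CH(OCH3) → C:2 H:4 O:1
  CH3 → C:1 H:3
Element totals:
  C: 4
  H: 10
  O: 1
Molecular formula: C4H10O.
Molar mass = 74.123 g/mol.
Mass from O: 1 × 15.999 = 15.999 g/mol.
%O = 15.999 / 74.123 × 100 = 21.58%.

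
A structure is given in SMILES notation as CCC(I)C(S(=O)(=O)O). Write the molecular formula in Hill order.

Atom tally by fragment:
  CH3 → C:1 H:3
  CH2 → C:1 H:2
  CH(I) → C:1 H:1 I:1
  CH2SO3H → C:1 H:3 S:1 O:3
Element totals:
  C: 4
  H: 9
  I: 1
  O: 3
  S: 1

C4H9IO3S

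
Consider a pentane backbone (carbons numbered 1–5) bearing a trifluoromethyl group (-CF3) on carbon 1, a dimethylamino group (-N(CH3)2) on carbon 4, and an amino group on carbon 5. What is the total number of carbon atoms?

Atom tally by fragment:
  F3CCH2 → C:2 H:2 F:3
  CH2 → C:1 H:2
  CH2 → C:1 H:2
  CH(N(CH3)2) → C:3 H:7 N:1
  CH2NH2 → C:1 H:4 N:1
Element totals:
  C: 8
  H: 17
  F: 3
  N: 2

8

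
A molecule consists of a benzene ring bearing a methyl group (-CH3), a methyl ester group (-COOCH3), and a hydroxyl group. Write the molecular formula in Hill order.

C9H10O3

Atom tally by fragment:
  benzene ring core → C:6 H:6
  (− 3 ring H displaced by substituents)
  + CH3 → C:1 H:3
  + COOCH3 → C:2 H:3 O:2
  + OH → O:1 H:1
Element totals:
  C: 9
  H: 10
  O: 3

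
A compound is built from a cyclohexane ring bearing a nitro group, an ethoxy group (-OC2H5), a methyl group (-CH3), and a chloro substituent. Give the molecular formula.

Atom tally by fragment:
  cyclohexane ring core → C:6 H:12
  (− 4 ring H displaced by substituents)
  + NO2 → N:1 O:2
  + OC2H5 → C:2 H:5 O:1
  + CH3 → C:1 H:3
  + Cl → Cl:1
Element totals:
  C: 9
  H: 16
  Cl: 1
  N: 1
  O: 3

C9H16ClNO3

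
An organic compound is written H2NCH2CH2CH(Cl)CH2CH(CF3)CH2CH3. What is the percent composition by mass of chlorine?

Atom tally by fragment:
  H2NCH2 → C:1 H:4 N:1
  CH2 → C:1 H:2
  CH(Cl) → C:1 H:1 Cl:1
  CH2 → C:1 H:2
  CH(CF3) → C:2 H:1 F:3
  CH2 → C:1 H:2
  CH3 → C:1 H:3
Element totals:
  C: 8
  H: 15
  Cl: 1
  F: 3
  N: 1
Molecular formula: C8H15ClF3N.
Molar mass = 217.659 g/mol.
Mass from Cl: 1 × 35.45 = 35.450 g/mol.
%Cl = 35.450 / 217.659 × 100 = 16.29%.

16.29%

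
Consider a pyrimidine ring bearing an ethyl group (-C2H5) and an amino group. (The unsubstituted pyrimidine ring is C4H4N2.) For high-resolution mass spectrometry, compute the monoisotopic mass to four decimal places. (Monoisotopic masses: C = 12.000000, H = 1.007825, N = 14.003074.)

123.0796

Atom tally by fragment:
  pyrimidine ring core → C:4 H:4 N:2
  (− 2 ring H displaced by substituents)
  + C2H5 → C:2 H:5
  + NH2 → N:1 H:2
Element totals:
  C: 6
  H: 9
  N: 3
Molecular formula: C6H9N3.
  M = 6(12.0) + 9(1.007825) + 3(14.003074)
    = 72.000000 + 9.070425 + 42.009222 = 123.079647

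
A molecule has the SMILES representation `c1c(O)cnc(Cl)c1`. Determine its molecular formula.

C5H4ClNO

Atom tally by fragment:
  pyridine ring core → C:5 H:5 N:1
  (− 2 ring H displaced by substituents)
  + OH → O:1 H:1
  + Cl → Cl:1
Element totals:
  C: 5
  H: 4
  Cl: 1
  N: 1
  O: 1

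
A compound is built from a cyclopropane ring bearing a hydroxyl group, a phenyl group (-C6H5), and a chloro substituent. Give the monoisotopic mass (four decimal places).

Atom tally by fragment:
  cyclopropane ring core → C:3 H:6
  (− 3 ring H displaced by substituents)
  + OH → O:1 H:1
  + C6H5 → C:6 H:5
  + Cl → Cl:1
Element totals:
  C: 9
  H: 9
  Cl: 1
  O: 1
Molecular formula: C9H9ClO.
  M = 9(12.0) + 9(1.007825) + 34.968853 + 15.994915
    = 108.000000 + 9.070425 + 34.968853 + 15.994915 = 168.034193

168.0342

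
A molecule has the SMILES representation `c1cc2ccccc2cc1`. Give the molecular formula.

Atom tally by fragment:
  naphthalene ring system core → C:10 H:8
Element totals:
  C: 10
  H: 8

C10H8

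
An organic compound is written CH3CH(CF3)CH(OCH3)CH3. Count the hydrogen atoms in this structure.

Atom tally by fragment:
  CH3 → C:1 H:3
  CH(CF3) → C:2 H:1 F:3
  CH(OCH3) → C:2 H:4 O:1
  CH3 → C:1 H:3
Element totals:
  C: 6
  H: 11
  F: 3
  O: 1

11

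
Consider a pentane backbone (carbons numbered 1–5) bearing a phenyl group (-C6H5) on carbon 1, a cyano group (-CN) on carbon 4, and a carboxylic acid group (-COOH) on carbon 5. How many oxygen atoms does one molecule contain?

Atom tally by fragment:
  C6H5CH2 → C:7 H:7
  CH2 → C:1 H:2
  CH2 → C:1 H:2
  CH(CN) → C:2 H:1 N:1
  CH2COOH → C:2 H:3 O:2
Element totals:
  C: 13
  H: 15
  N: 1
  O: 2

2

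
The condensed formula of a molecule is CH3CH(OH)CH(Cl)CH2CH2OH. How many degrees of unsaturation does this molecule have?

Atom tally by fragment:
  CH3 → C:1 H:3
  CH(OH) → C:1 H:2 O:1
  CH(Cl) → C:1 H:1 Cl:1
  CH2 → C:1 H:2
  CH2OH → C:1 H:3 O:1
Element totals:
  C: 5
  H: 11
  Cl: 1
  O: 2
Molecular formula: C5H11ClO2.
DoU = (2C + 2 + N − H − X) / 2 = (2·5 + 2 + 0 − 11 − 1) / 2 = 0.

0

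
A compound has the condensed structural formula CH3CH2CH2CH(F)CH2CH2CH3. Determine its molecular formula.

C7H15F

Atom tally by fragment:
  CH3 → C:1 H:3
  CH2 → C:1 H:2
  CH2 → C:1 H:2
  CH(F) → C:1 H:1 F:1
  CH2 → C:1 H:2
  CH2 → C:1 H:2
  CH3 → C:1 H:3
Element totals:
  C: 7
  H: 15
  F: 1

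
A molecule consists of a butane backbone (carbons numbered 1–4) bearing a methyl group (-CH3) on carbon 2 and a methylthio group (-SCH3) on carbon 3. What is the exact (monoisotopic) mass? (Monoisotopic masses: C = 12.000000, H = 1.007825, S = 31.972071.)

118.0816

Atom tally by fragment:
  CH3 → C:1 H:3
  CH(CH3) → C:2 H:4
  CH(SCH3) → C:2 H:4 S:1
  CH3 → C:1 H:3
Element totals:
  C: 6
  H: 14
  S: 1
Molecular formula: C6H14S.
  M = 6(12.0) + 14(1.007825) + 31.972071
    = 72.000000 + 14.109550 + 31.972071 = 118.081621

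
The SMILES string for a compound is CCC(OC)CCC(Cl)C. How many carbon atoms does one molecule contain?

8

Atom tally by fragment:
  CH3 → C:1 H:3
  CH2 → C:1 H:2
  CH(OCH3) → C:2 H:4 O:1
  CH2 → C:1 H:2
  CH2 → C:1 H:2
  CH(Cl) → C:1 H:1 Cl:1
  CH3 → C:1 H:3
Element totals:
  C: 8
  H: 17
  Cl: 1
  O: 1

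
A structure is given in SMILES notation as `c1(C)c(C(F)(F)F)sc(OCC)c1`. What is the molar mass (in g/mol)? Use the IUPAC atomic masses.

Atom tally by fragment:
  thiophene ring core → C:4 H:4 S:1
  (− 3 ring H displaced by substituents)
  + CH3 → C:1 H:3
  + CF3 → C:1 F:3
  + OC2H5 → C:2 H:5 O:1
Element totals:
  C: 8
  H: 9
  F: 3
  O: 1
  S: 1
Molecular formula: C8H9F3OS.
  M = 8(12.011) + 9(1.008) + 3(18.998) + 15.999 + 32.06
    = 96.088 + 9.072 + 56.994 + 15.999 + 32.060 = 210.213

210.21 g/mol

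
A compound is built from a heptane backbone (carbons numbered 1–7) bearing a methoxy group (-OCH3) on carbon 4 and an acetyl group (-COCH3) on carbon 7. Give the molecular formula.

Atom tally by fragment:
  CH3 → C:1 H:3
  CH2 → C:1 H:2
  CH2 → C:1 H:2
  CH(OCH3) → C:2 H:4 O:1
  CH2 → C:1 H:2
  CH2 → C:1 H:2
  CH2COCH3 → C:3 H:5 O:1
Element totals:
  C: 10
  H: 20
  O: 2

C10H20O2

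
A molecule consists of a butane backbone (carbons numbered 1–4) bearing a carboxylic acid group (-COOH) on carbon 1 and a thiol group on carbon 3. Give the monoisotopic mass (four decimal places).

Atom tally by fragment:
  HOOCCH2 → C:2 H:3 O:2
  CH2 → C:1 H:2
  CH(SH) → C:1 H:2 S:1
  CH3 → C:1 H:3
Element totals:
  C: 5
  H: 10
  O: 2
  S: 1
Molecular formula: C5H10O2S.
  M = 5(12.0) + 10(1.007825) + 2(15.994915) + 31.972071
    = 60.000000 + 10.078250 + 31.989830 + 31.972071 = 134.040151

134.0402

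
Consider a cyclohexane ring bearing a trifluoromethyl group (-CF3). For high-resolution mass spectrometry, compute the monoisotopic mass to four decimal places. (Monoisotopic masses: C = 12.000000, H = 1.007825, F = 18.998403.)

152.0813

Atom tally by fragment:
  cyclohexane ring core → C:6 H:12
  (− 1 ring H displaced by substituents)
  + CF3 → C:1 F:3
Element totals:
  C: 7
  H: 11
  F: 3
Molecular formula: C7H11F3.
  M = 7(12.0) + 11(1.007825) + 3(18.998403)
    = 84.000000 + 11.086075 + 56.995209 = 152.081284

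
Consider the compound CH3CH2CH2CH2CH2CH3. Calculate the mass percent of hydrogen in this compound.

Element totals:
  C: 6
  H: 14
Molecular formula: C6H14.
Molar mass = 86.178 g/mol.
Mass from H: 14 × 1.008 = 14.112 g/mol.
%H = 14.112 / 86.178 × 100 = 16.38%.

16.38%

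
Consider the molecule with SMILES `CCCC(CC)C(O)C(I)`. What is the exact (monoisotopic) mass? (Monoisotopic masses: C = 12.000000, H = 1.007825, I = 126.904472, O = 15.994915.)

256.0324

Atom tally by fragment:
  CH3 → C:1 H:3
  CH2 → C:1 H:2
  CH2 → C:1 H:2
  CH(C2H5) → C:3 H:6
  CH(OH) → C:1 H:2 O:1
  CH2I → C:1 H:2 I:1
Element totals:
  C: 8
  H: 17
  I: 1
  O: 1
Molecular formula: C8H17IO.
  M = 8(12.0) + 17(1.007825) + 126.904472 + 15.994915
    = 96.000000 + 17.133025 + 126.904472 + 15.994915 = 256.032412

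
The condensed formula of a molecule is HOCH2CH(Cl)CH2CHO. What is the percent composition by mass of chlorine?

Atom tally by fragment:
  HOCH2 → C:1 H:3 O:1
  CH(Cl) → C:1 H:1 Cl:1
  CH2CHO → C:2 H:3 O:1
Element totals:
  C: 4
  H: 7
  Cl: 1
  O: 2
Molecular formula: C4H7ClO2.
Molar mass = 122.548 g/mol.
Mass from Cl: 1 × 35.45 = 35.450 g/mol.
%Cl = 35.450 / 122.548 × 100 = 28.93%.

28.93%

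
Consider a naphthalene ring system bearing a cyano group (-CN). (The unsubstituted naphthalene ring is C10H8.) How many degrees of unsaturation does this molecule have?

Atom tally by fragment:
  naphthalene ring system core → C:10 H:8
  (− 1 ring H displaced by substituents)
  + CN → C:1 N:1
Element totals:
  C: 11
  H: 7
  N: 1
Molecular formula: C11H7N.
DoU = (2C + 2 + N − H − X) / 2 = (2·11 + 2 + 1 − 7 − 0) / 2 = 9.

9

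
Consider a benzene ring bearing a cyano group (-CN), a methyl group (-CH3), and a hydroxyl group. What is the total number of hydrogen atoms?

7

Atom tally by fragment:
  benzene ring core → C:6 H:6
  (− 3 ring H displaced by substituents)
  + CN → C:1 N:1
  + CH3 → C:1 H:3
  + OH → O:1 H:1
Element totals:
  C: 8
  H: 7
  N: 1
  O: 1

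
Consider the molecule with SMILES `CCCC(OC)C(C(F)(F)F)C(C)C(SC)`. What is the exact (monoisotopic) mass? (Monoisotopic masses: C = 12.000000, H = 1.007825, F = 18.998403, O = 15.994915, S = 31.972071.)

258.1265

Atom tally by fragment:
  CH3 → C:1 H:3
  CH2 → C:1 H:2
  CH2 → C:1 H:2
  CH(OCH3) → C:2 H:4 O:1
  CH(CF3) → C:2 H:1 F:3
  CH(CH3) → C:2 H:4
  CH2SCH3 → C:2 H:5 S:1
Element totals:
  C: 11
  H: 21
  F: 3
  O: 1
  S: 1
Molecular formula: C11H21F3OS.
  M = 11(12.0) + 21(1.007825) + 3(18.998403) + 15.994915 + 31.972071
    = 132.000000 + 21.164325 + 56.995209 + 15.994915 + 31.972071 = 258.126520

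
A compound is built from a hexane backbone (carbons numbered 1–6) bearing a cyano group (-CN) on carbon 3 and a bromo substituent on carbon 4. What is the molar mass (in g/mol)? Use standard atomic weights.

Atom tally by fragment:
  CH3 → C:1 H:3
  CH2 → C:1 H:2
  CH(CN) → C:2 H:1 N:1
  CH(Br) → C:1 H:1 Br:1
  CH2 → C:1 H:2
  CH3 → C:1 H:3
Element totals:
  C: 7
  H: 12
  Br: 1
  N: 1
Molecular formula: C7H12BrN.
  M = 7(12.011) + 12(1.008) + 79.904 + 14.007
    = 84.077 + 12.096 + 79.904 + 14.007 = 190.084

190.08 g/mol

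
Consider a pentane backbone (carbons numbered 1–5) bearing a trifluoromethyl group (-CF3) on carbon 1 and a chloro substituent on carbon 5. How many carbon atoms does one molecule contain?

Atom tally by fragment:
  F3CCH2 → C:2 H:2 F:3
  CH2 → C:1 H:2
  CH2 → C:1 H:2
  CH2 → C:1 H:2
  CH2Cl → C:1 H:2 Cl:1
Element totals:
  C: 6
  H: 10
  Cl: 1
  F: 3

6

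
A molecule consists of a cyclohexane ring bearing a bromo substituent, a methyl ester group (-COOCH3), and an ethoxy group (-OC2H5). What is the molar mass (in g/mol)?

265.15 g/mol

Atom tally by fragment:
  cyclohexane ring core → C:6 H:12
  (− 3 ring H displaced by substituents)
  + Br → Br:1
  + COOCH3 → C:2 H:3 O:2
  + OC2H5 → C:2 H:5 O:1
Element totals:
  C: 10
  H: 17
  Br: 1
  O: 3
Molecular formula: C10H17BrO3.
  M = 10(12.011) + 17(1.008) + 79.904 + 3(15.999)
    = 120.110 + 17.136 + 79.904 + 47.997 = 265.147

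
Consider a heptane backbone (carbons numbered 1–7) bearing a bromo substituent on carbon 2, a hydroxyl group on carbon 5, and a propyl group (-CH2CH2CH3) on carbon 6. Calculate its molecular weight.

237.18 g/mol

Atom tally by fragment:
  CH3 → C:1 H:3
  CH(Br) → C:1 H:1 Br:1
  CH2 → C:1 H:2
  CH2 → C:1 H:2
  CH(OH) → C:1 H:2 O:1
  CH(CH2CH2CH3) → C:4 H:8
  CH3 → C:1 H:3
Element totals:
  C: 10
  H: 21
  Br: 1
  O: 1
Molecular formula: C10H21BrO.
  M = 10(12.011) + 21(1.008) + 79.904 + 15.999
    = 120.110 + 21.168 + 79.904 + 15.999 = 237.181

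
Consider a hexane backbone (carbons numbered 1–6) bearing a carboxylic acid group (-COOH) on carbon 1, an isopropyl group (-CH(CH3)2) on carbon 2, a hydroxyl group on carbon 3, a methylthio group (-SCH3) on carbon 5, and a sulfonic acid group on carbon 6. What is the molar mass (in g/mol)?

Atom tally by fragment:
  HOOCCH2 → C:2 H:3 O:2
  CH(CH(CH3)2) → C:4 H:8
  CH(OH) → C:1 H:2 O:1
  CH2 → C:1 H:2
  CH(SCH3) → C:2 H:4 S:1
  CH2SO3H → C:1 H:3 S:1 O:3
Element totals:
  C: 11
  H: 22
  O: 6
  S: 2
Molecular formula: C11H22O6S2.
  M = 11(12.011) + 22(1.008) + 6(15.999) + 2(32.06)
    = 132.121 + 22.176 + 95.994 + 64.120 = 314.411

314.41 g/mol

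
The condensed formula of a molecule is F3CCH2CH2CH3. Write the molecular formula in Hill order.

Atom tally by fragment:
  F3CCH2 → C:2 H:2 F:3
  CH2 → C:1 H:2
  CH3 → C:1 H:3
Element totals:
  C: 4
  H: 7
  F: 3

C4H7F3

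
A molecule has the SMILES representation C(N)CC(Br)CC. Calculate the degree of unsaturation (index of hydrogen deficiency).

0

Atom tally by fragment:
  H2NCH2 → C:1 H:4 N:1
  CH2 → C:1 H:2
  CH(Br) → C:1 H:1 Br:1
  CH2 → C:1 H:2
  CH3 → C:1 H:3
Element totals:
  C: 5
  H: 12
  Br: 1
  N: 1
Molecular formula: C5H12BrN.
DoU = (2C + 2 + N − H − X) / 2 = (2·5 + 2 + 1 − 12 − 1) / 2 = 0.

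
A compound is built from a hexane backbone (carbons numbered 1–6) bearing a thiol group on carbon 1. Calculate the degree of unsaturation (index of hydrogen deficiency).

0

Atom tally by fragment:
  HSCH2 → C:1 H:3 S:1
  CH2 → C:1 H:2
  CH2 → C:1 H:2
  CH2 → C:1 H:2
  CH2 → C:1 H:2
  CH3 → C:1 H:3
Element totals:
  C: 6
  H: 14
  S: 1
Molecular formula: C6H14S.
DoU = (2C + 2 + N − H − X) / 2 = (2·6 + 2 + 0 − 14 − 0) / 2 = 0.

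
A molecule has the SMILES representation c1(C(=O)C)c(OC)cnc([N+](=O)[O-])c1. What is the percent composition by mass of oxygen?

32.62%

Atom tally by fragment:
  pyridine ring core → C:5 H:5 N:1
  (− 3 ring H displaced by substituents)
  + COCH3 → C:2 H:3 O:1
  + OCH3 → C:1 H:3 O:1
  + NO2 → N:1 O:2
Element totals:
  C: 8
  H: 8
  N: 2
  O: 4
Molecular formula: C8H8N2O4.
Molar mass = 196.162 g/mol.
Mass from O: 4 × 15.999 = 63.996 g/mol.
%O = 63.996 / 196.162 × 100 = 32.62%.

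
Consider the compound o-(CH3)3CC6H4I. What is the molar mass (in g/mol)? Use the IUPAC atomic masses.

260.12 g/mol

Element totals:
  C: 10
  H: 13
  I: 1
Molecular formula: C10H13I.
  M = 10(12.011) + 13(1.008) + 126.904
    = 120.110 + 13.104 + 126.904 = 260.118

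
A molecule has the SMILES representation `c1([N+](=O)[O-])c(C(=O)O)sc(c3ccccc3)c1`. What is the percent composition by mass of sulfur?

Atom tally by fragment:
  thiophene ring core → C:4 H:4 S:1
  (− 3 ring H displaced by substituents)
  + NO2 → N:1 O:2
  + COOH → C:1 H:1 O:2
  + C6H5 → C:6 H:5
Element totals:
  C: 11
  H: 7
  N: 1
  O: 4
  S: 1
Molecular formula: C11H7NO4S.
Molar mass = 249.240 g/mol.
Mass from S: 1 × 32.06 = 32.060 g/mol.
%S = 32.060 / 249.240 × 100 = 12.86%.

12.86%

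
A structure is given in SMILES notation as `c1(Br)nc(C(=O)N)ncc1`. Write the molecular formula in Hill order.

Atom tally by fragment:
  pyrimidine ring core → C:4 H:4 N:2
  (− 2 ring H displaced by substituents)
  + Br → Br:1
  + CONH2 → C:1 H:2 O:1 N:1
Element totals:
  C: 5
  H: 4
  Br: 1
  N: 3
  O: 1

C5H4BrN3O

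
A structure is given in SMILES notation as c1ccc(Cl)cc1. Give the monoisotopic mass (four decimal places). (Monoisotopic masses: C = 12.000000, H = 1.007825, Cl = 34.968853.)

112.0080

Atom tally by fragment:
  benzene ring core → C:6 H:6
  (− 1 ring H displaced by substituents)
  + Cl → Cl:1
Element totals:
  C: 6
  H: 5
  Cl: 1
Molecular formula: C6H5Cl.
  M = 6(12.0) + 5(1.007825) + 34.968853
    = 72.000000 + 5.039125 + 34.968853 = 112.007978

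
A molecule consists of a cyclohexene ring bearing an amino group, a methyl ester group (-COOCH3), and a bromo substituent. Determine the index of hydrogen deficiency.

Atom tally by fragment:
  cyclohexene ring core → C:6 H:10
  (− 3 ring H displaced by substituents)
  + NH2 → N:1 H:2
  + COOCH3 → C:2 H:3 O:2
  + Br → Br:1
Element totals:
  C: 8
  H: 12
  Br: 1
  N: 1
  O: 2
Molecular formula: C8H12BrNO2.
DoU = (2C + 2 + N − H − X) / 2 = (2·8 + 2 + 1 − 12 − 1) / 2 = 3.

3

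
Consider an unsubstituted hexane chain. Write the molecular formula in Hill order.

Atom tally by fragment:
  CH3 → C:1 H:3
  CH2 → C:1 H:2
  CH2 → C:1 H:2
  CH2 → C:1 H:2
  CH2 → C:1 H:2
  CH3 → C:1 H:3
Element totals:
  C: 6
  H: 14

C6H14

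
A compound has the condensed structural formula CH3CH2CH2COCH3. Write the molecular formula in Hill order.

C5H10O

Element totals:
  C: 5
  H: 10
  O: 1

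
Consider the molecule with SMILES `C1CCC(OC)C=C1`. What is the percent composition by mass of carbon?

Atom tally by fragment:
  cyclohexene ring core → C:6 H:10
  (− 1 ring H displaced by substituents)
  + OCH3 → C:1 H:3 O:1
Element totals:
  C: 7
  H: 12
  O: 1
Molecular formula: C7H12O.
Molar mass = 112.172 g/mol.
Mass from C: 7 × 12.011 = 84.077 g/mol.
%C = 84.077 / 112.172 × 100 = 74.95%.

74.95%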